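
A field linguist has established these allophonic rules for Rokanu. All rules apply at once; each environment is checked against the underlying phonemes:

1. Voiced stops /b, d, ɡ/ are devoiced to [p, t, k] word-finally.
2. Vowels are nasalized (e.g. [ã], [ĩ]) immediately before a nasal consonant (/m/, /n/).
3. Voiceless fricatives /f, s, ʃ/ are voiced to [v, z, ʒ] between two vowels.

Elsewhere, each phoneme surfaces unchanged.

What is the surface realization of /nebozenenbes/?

[nebozẽnẽnbes]

/n/ — not in any rule's target class → [n].
/e/ — between /n/ and /b/; rule 2 does not apply here → [e].
/b/ (between /e/ and /o/) fails the environment for rule 1, so it stays [b].
/o/ (between /b/ and /z/) is in the target of rule 2 but the environment (before a nasal consonant) is not met → [o].
/z/ — not in any rule's target class → [z].
Rule 2 applies to /e/ (between /z/ and /n/: before a nasal consonant) → [ẽ].
/n/ (between /e/ and /e/) is unaffected → [n].
/e/ (between /n/ and /n/) occurs before a nasal consonant → [ẽ] by rule 2.
/n/ stays [n].
/b/ (between /n/ and /e/) fails the environment for rule 1, so it stays [b].
/e/ (between /b/ and /s/) is in the target of rule 2 but the environment (before a nasal consonant) is not met → [e].
/s/ (word-final) is in the target of rule 3 but the environment (between two vowels) is not met → [s].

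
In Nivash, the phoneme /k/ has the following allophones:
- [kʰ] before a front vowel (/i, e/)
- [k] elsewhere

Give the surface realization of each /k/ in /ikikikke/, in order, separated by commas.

[kʰ], [kʰ], [k], [kʰ]

Occurrence 1 (position 2): before a front vowel (/i, e/) → [kʰ].
Occurrence 2 (position 4): before a front vowel (/i, e/) → [kʰ].
Occurrence 3 (position 6): no conditioning environment matches → elsewhere allophone [k].
Occurrence 4 (position 7): before a front vowel (/i, e/) → [kʰ].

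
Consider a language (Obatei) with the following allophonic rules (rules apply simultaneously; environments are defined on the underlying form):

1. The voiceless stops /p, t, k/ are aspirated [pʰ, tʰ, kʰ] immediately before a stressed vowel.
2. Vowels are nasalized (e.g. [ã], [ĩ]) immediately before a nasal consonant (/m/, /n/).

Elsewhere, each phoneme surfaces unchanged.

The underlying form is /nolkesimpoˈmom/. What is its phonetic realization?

[nolkesĩmpõˈmõm]

/n/ — not in any rule's target class → [n].
/o/ (between /n/ and /l/) is in the target of rule 2 but the environment (before a nasal consonant) is not met → [o].
/l/ — not in any rule's target class → [l].
/k/ (between /l/ and /e/) is in the target of rule 1 but the environment (immediately before a stressed vowel) is not met → [k].
/e/ (between /k/ and /s/): rule 2 targets it, but not before a nasal consonant → unchanged [e].
/s/ stays [s].
/i/ — between /s/ and /m/, before a nasal consonant — surfaces as [ĩ] (rule 2).
/m/ stays [m].
/p/ (between /m/ and /o/) is in the target of rule 1 but the environment (immediately before a stressed vowel) is not met → [p].
/o/ (between /p/ and /m/): before a nasal consonant, so rule 2 applies → [õ].
/m/ (between /o/ and /o/): no rule targets it → [m].
/o/ — between /m/ and /m/, before a nasal consonant — surfaces as [õ] (rule 2).
/m/ (word-final) is unaffected → [m].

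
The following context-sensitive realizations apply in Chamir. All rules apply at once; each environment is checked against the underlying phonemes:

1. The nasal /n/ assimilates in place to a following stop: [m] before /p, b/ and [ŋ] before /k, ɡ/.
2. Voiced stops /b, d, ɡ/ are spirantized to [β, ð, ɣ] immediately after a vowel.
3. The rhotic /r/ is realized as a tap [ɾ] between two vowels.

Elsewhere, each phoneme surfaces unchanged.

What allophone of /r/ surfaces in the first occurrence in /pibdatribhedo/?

/r/ (between /t/ and /i/): rule 3 targets it, but not between two vowels → unchanged [r].

[r]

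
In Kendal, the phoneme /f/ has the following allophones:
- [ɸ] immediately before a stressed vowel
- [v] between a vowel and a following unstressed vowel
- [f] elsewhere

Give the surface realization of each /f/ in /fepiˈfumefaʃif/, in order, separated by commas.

Occurrence 1 (position 1): no conditioning environment matches → elsewhere allophone [f].
Occurrence 2 (position 5): immediately before a stressed vowel → [ɸ].
Occurrence 3 (position 9): between a vowel and a following unstressed vowel → [v].
Occurrence 4 (position 13): no conditioning environment matches → elsewhere allophone [f].

[f], [ɸ], [v], [f]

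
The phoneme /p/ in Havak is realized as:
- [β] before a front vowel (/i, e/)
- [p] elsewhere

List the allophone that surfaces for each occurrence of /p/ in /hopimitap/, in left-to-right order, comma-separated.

[β], [p]

Occurrence 1 (position 3): before a front vowel (/i, e/) → [β].
Occurrence 2 (position 9): no conditioning environment matches → elsewhere allophone [p].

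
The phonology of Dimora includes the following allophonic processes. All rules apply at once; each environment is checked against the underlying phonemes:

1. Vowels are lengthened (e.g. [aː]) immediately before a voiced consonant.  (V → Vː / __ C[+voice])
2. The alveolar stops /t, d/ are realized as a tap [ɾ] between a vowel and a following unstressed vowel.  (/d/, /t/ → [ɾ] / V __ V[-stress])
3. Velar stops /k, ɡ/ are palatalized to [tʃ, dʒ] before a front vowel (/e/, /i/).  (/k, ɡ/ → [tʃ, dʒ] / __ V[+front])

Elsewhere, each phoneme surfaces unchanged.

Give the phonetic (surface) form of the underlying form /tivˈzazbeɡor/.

/t/ (word-initial): rule 2 targets it, but not between a vowel and a following unstressed vowel → unchanged [t].
/i/ — between /t/ and /v/, before a voiced consonant — surfaces as [iː] (rule 1).
/v/ — not in any rule's target class → [v].
/z/ (between /v/ and /a/): no rule targets it → [z].
/a/ — between /z/ and /z/, before a voiced consonant — surfaces as [aː] (rule 1).
/z/ (between /a/ and /b/) is unaffected → [z].
/b/ (between /z/ and /e/): no rule targets it → [b].
Rule 1 applies to /e/ (between /b/ and /ɡ/: before a voiced consonant) → [eː].
/ɡ/ (between /e/ and /o/) is in the target of rule 3 but the environment (before a front vowel) is not met → [ɡ].
/o/ (between /ɡ/ and /r/): before a voiced consonant, so rule 1 applies → [oː].
/r/ (word-final) is unaffected → [r].

[tiːvˈzaːzbeːɡoːr]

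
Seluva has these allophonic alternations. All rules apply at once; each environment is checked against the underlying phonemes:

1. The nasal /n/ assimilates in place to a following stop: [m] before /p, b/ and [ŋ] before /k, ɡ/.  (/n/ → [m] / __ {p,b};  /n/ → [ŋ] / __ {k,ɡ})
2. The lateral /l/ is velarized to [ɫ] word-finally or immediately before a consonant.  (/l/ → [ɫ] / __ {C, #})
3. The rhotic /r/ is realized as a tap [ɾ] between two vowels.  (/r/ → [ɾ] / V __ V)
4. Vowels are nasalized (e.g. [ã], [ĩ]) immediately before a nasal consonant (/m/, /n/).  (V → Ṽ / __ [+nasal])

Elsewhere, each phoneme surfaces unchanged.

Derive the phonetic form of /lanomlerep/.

[lãnõmleɾep]

/l/ (word-initial) is in the target of rule 2 but the environment (word-finally or immediately before a consonant) is not met → [l].
/a/ (between /l/ and /n/) occurs before a nasal consonant → [ã] by rule 4.
/n/ (between /a/ and /o/): rule 1 targets it, but not before a labial or velar stop → unchanged [n].
/o/ (between /n/ and /m/): before a nasal consonant, so rule 4 applies → [õ].
/m/ stays [m].
/l/ (between /m/ and /e/): rule 2 targets it, but not word-finally or immediately before a consonant → unchanged [l].
/e/ — between /l/ and /r/; rule 4 does not apply here → [e].
Rule 3 applies to /r/ (between /e/ and /e/: between two vowels) → [ɾ].
/e/ (between /r/ and /p/) fails the environment for rule 4, so it stays [e].
/p/ (word-final) is unaffected → [p].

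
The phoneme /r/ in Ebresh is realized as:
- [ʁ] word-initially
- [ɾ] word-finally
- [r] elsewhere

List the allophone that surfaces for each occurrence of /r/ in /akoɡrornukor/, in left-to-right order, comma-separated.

[r], [r], [ɾ]

Occurrence 1 (position 5): no conditioning environment matches → elsewhere allophone [r].
Occurrence 2 (position 7): no conditioning environment matches → elsewhere allophone [r].
Occurrence 3 (position 12): word-finally → [ɾ].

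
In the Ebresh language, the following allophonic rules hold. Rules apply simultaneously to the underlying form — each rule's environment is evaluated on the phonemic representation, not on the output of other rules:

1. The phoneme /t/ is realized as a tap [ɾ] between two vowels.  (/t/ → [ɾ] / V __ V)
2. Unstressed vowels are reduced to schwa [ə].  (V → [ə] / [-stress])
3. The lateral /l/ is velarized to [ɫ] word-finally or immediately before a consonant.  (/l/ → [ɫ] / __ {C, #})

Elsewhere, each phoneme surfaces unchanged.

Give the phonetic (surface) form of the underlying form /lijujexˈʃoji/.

/l/ (word-initial) fails the environment for rule 3, so it stays [l].
/i/ — between /l/ and /j/, in an unstressed syllable — surfaces as [ə] (rule 2).
/j/ stays [j].
/u/ — between /j/ and /j/, in an unstressed syllable — surfaces as [ə] (rule 2).
/j/ (between /u/ and /e/): no rule targets it → [j].
/e/ — between /j/ and /x/, in an unstressed syllable — surfaces as [ə] (rule 2).
/x/ stays [x].
/ʃ/ (between /x/ and /o/): no rule targets it → [ʃ].
/o/ (between /ʃ/ and /j/): rule 2 targets it, but not in an unstressed syllable → unchanged [o].
/j/ — not in any rule's target class → [j].
Rule 2 applies to /i/ (word-final: in an unstressed syllable) → [ə].

[ləjəjəxˈʃojə]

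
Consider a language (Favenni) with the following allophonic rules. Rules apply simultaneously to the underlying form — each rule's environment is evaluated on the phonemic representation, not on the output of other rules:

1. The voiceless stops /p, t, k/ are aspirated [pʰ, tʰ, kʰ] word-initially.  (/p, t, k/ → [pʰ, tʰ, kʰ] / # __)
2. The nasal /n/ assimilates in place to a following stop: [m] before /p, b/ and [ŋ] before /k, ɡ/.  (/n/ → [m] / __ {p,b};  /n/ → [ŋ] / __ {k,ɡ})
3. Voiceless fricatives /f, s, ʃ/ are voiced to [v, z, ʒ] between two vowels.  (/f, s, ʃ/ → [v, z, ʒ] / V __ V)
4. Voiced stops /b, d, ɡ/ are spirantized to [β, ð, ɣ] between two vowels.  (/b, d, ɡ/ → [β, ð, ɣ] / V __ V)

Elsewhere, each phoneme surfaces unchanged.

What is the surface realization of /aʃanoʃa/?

[aʒanoʒa]

/ʃ/ (between /a/ and /a/): between two vowels, so rule 3 applies → [ʒ].
/n/ (between /a/ and /o/): rule 2 targets it, but not before a labial or velar stop → unchanged [n].
Rule 3 applies to /ʃ/ (between /o/ and /a/: between two vowels) → [ʒ].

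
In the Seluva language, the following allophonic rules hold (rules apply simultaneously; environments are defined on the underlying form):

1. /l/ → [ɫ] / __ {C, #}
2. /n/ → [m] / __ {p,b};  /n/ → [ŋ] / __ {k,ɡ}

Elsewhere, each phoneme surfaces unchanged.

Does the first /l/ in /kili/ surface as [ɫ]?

/l/ (between /i/ and /i/): rule 1 targets it, but not word-finally or immediately before a consonant → unchanged [l].
The actual realization is [l], not [ɫ].

No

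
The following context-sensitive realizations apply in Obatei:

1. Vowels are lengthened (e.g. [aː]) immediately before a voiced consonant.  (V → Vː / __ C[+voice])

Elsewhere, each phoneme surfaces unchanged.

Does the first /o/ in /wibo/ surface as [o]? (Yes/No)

Yes

/o/ (word-final): rule 1 targets it, but not before a voiced consonant → unchanged [o].
The actual realization is [o], which matches [o].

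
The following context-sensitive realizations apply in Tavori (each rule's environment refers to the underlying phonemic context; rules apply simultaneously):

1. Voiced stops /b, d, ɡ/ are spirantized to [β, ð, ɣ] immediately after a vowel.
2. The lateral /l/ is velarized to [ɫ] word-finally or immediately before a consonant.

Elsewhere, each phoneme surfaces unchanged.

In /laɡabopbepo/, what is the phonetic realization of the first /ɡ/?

/ɡ/ (between /a/ and /a/) occurs immediately after a vowel → [ɣ] by rule 1.

[ɣ]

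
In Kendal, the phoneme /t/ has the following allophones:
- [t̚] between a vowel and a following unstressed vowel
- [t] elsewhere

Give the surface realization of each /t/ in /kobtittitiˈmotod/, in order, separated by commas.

[t], [t], [t], [t̚], [t̚]

Occurrence 1 (position 4): no conditioning environment matches → elsewhere allophone [t].
Occurrence 2 (position 6): no conditioning environment matches → elsewhere allophone [t].
Occurrence 3 (position 7): no conditioning environment matches → elsewhere allophone [t].
Occurrence 4 (position 9): between a vowel and a following unstressed vowel → [t̚].
Occurrence 5 (position 13): between a vowel and a following unstressed vowel → [t̚].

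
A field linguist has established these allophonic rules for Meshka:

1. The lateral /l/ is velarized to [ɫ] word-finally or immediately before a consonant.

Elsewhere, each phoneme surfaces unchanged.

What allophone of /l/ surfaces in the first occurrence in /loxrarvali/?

/l/ (word-initial) is in the target of rule 1 but the environment (word-finally or immediately before a consonant) is not met → [l].

[l]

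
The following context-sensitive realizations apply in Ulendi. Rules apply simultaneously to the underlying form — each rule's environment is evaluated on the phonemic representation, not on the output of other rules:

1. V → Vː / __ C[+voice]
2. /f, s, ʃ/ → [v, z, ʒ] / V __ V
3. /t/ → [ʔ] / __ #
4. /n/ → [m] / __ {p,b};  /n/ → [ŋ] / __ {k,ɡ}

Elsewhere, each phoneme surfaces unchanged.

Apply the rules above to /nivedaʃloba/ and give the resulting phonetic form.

/n/ (word-initial) is in the target of rule 4 but the environment (before a labial or velar stop) is not met → [n].
/i/ (between /n/ and /v/): before a voiced consonant, so rule 1 applies → [iː].
/v/ stays [v].
/e/ (between /v/ and /d/) occurs before a voiced consonant → [eː] by rule 1.
/d/ (between /e/ and /a/) is unaffected → [d].
/a/ (between /d/ and /ʃ/): rule 1 targets it, but not before a voiced consonant → unchanged [a].
/ʃ/ (between /a/ and /l/) fails the environment for rule 2, so it stays [ʃ].
/l/ — not in any rule's target class → [l].
/o/ (between /l/ and /b/) occurs before a voiced consonant → [oː] by rule 1.
/b/ stays [b].
/a/ (word-final): rule 1 targets it, but not before a voiced consonant → unchanged [a].

[niːveːdaʃloːba]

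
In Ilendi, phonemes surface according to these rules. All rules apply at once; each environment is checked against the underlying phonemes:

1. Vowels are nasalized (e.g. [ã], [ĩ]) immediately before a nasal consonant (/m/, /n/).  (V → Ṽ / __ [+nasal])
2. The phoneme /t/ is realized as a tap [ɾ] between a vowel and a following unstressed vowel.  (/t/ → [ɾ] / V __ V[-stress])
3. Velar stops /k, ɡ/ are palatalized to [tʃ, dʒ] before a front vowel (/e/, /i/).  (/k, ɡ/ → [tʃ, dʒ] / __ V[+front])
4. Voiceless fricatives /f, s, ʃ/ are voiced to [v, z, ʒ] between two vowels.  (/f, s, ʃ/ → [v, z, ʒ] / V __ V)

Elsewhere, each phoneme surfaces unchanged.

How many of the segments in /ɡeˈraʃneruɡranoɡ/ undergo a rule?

Segments that undergo a rule: /ɡ/ → [dʒ] (rule 3); /a/ → [ã] (rule 1).
All other segments surface unchanged.

2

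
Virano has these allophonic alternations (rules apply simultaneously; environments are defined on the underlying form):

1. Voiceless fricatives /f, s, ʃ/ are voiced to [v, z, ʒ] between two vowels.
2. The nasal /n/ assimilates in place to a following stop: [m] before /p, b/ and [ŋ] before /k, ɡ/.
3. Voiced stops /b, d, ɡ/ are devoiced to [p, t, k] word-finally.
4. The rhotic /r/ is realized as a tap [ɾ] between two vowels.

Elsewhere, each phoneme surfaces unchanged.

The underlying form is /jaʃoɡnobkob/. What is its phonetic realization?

/j/ (word-initial) is unaffected → [j].
/a/ (between /j/ and /ʃ/) is unaffected → [a].
/ʃ/ (between /a/ and /o/): between two vowels, so rule 1 applies → [ʒ].
/o/ (between /ʃ/ and /ɡ/): no rule targets it → [o].
/ɡ/ (between /o/ and /n/) is in the target of rule 3 but the environment (word-finally) is not met → [ɡ].
/n/ (between /ɡ/ and /o/) fails the environment for rule 2, so it stays [n].
/o/ stays [o].
/b/ (between /o/ and /k/) fails the environment for rule 3, so it stays [b].
/k/ stays [k].
/o/ — not in any rule's target class → [o].
/b/ — word-final, word-finally — surfaces as [p] (rule 3).

[jaʒoɡnobkop]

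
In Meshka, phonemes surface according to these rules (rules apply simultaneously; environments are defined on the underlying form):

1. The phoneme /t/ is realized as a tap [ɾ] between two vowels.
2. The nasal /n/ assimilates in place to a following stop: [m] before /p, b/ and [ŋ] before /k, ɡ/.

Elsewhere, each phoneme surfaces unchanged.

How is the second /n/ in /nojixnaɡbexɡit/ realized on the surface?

/n/ (between /x/ and /a/) is in the target of rule 2 but the environment (before a labial or velar stop) is not met → [n].

[n]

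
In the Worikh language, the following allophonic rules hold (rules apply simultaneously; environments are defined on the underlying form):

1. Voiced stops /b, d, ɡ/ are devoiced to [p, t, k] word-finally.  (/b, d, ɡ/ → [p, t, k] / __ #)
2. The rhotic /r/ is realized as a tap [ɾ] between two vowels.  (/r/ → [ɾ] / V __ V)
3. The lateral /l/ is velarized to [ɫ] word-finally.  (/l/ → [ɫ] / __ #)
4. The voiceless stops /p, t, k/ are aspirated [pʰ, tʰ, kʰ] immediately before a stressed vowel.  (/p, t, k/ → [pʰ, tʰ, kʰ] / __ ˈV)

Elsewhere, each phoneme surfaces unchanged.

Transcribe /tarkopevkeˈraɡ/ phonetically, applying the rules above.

/t/ (word-initial) fails the environment for rule 4, so it stays [t].
/a/ (between /t/ and /r/) is unaffected → [a].
/r/ (between /a/ and /k/): rule 2 targets it, but not between two vowels → unchanged [r].
/k/ (between /r/ and /o/) is in the target of rule 4 but the environment (immediately before a stressed vowel) is not met → [k].
/o/ (between /k/ and /p/) is unaffected → [o].
/p/ (between /o/ and /e/) is in the target of rule 4 but the environment (immediately before a stressed vowel) is not met → [p].
/e/ stays [e].
/v/ — not in any rule's target class → [v].
/k/ (between /v/ and /e/) is in the target of rule 4 but the environment (immediately before a stressed vowel) is not met → [k].
/e/ — not in any rule's target class → [e].
/r/ — between /e/ and /a/, between two vowels — surfaces as [ɾ] (rule 2).
/a/ (between /r/ and /ɡ/): no rule targets it → [a].
/ɡ/ (word-final): word-finally, so rule 1 applies → [k].

[tarkopevkeˈɾak]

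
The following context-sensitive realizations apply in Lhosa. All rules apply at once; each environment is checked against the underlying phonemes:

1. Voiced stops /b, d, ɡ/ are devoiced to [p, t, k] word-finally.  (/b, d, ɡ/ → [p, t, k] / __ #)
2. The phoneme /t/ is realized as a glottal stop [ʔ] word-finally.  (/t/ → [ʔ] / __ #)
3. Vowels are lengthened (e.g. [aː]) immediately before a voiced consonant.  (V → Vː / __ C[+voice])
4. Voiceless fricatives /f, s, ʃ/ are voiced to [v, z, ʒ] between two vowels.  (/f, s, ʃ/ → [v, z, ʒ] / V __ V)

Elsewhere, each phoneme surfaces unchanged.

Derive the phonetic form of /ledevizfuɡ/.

/l/ (word-initial) is unaffected → [l].
/e/ meets the environment for rule 3 (before a voiced consonant) → [eː].
/d/ (between /e/ and /e/): rule 1 targets it, but not word-finally → unchanged [d].
/e/ (between /d/ and /v/) occurs before a voiced consonant → [eː] by rule 3.
/v/ (between /e/ and /i/) is unaffected → [v].
Rule 3 applies to /i/ (between /v/ and /z/: before a voiced consonant) → [iː].
/z/ (between /i/ and /f/): no rule targets it → [z].
/f/ (between /z/ and /u/) is in the target of rule 4 but the environment (between two vowels) is not met → [f].
/u/ (between /f/ and /ɡ/): before a voiced consonant, so rule 3 applies → [uː].
/ɡ/ (word-final): word-finally, so rule 1 applies → [k].

[leːdeːviːzfuːk]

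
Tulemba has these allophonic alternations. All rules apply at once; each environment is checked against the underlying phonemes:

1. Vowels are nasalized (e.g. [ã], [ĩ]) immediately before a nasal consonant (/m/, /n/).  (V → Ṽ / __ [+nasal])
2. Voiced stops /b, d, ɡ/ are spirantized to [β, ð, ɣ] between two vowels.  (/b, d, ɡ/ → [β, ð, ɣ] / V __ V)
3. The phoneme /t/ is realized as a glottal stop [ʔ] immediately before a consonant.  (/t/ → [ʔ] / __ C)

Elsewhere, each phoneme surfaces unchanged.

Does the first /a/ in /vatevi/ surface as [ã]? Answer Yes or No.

/a/ (between /v/ and /t/) is in the target of rule 1 but the environment (before a nasal consonant) is not met → [a].
The actual realization is [a], not [ã].

No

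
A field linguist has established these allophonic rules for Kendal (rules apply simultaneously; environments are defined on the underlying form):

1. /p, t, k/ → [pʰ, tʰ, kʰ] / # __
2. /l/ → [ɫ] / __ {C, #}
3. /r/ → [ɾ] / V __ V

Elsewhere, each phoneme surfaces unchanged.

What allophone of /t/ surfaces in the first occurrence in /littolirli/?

/t/ — between /i/ and /t/; rule 1 does not apply here → [t].

[t]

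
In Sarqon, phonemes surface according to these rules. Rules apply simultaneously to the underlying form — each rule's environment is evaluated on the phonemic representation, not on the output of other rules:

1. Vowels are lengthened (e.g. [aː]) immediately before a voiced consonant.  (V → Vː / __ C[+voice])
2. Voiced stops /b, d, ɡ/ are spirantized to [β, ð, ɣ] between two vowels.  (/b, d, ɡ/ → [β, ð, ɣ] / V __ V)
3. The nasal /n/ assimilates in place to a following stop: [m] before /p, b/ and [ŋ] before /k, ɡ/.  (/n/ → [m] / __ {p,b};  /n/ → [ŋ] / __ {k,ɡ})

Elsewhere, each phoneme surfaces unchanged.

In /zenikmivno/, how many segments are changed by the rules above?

Segments that undergo a rule: /e/ → [eː] (rule 1); /i/ → [iː] (rule 1).
All other segments surface unchanged.

2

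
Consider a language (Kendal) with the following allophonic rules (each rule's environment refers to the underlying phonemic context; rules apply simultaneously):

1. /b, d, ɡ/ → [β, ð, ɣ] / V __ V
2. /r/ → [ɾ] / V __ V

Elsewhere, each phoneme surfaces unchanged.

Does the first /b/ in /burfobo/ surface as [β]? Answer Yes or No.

No

/b/ (word-initial): rule 1 targets it, but not between two vowels → unchanged [b].
The actual realization is [b], not [β].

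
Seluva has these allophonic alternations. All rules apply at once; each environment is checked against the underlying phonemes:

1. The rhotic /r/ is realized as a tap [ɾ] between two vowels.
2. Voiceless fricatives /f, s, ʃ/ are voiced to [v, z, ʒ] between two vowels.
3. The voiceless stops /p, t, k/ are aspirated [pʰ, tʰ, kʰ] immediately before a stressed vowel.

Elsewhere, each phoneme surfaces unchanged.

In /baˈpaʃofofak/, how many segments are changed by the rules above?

Segments that undergo a rule: /p/ → [pʰ] (rule 3); /ʃ/ → [ʒ] (rule 2); /f/ → [v] (rule 2); /f/ → [v] (rule 2).
All other segments surface unchanged.

4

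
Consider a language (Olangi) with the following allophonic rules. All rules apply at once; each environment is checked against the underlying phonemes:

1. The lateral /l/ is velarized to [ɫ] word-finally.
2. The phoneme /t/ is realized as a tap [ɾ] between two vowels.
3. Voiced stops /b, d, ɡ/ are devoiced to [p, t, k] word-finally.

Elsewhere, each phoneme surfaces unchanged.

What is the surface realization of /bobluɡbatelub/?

/b/ (word-initial): rule 3 targets it, but not word-finally → unchanged [b].
/o/ (between /b/ and /b/) is unaffected → [o].
/b/ (between /o/ and /l/): rule 3 targets it, but not word-finally → unchanged [b].
/l/ (between /b/ and /u/): rule 1 targets it, but not word-finally → unchanged [l].
/u/ (between /l/ and /ɡ/) is unaffected → [u].
/ɡ/ — between /u/ and /b/; rule 3 does not apply here → [ɡ].
/b/ (between /ɡ/ and /a/) is in the target of rule 3 but the environment (word-finally) is not met → [b].
/a/ (between /b/ and /t/): no rule targets it → [a].
Rule 2 applies to /t/ (between /a/ and /e/: between two vowels) → [ɾ].
/e/ (between /t/ and /l/): no rule targets it → [e].
/l/ (between /e/ and /u/) is in the target of rule 1 but the environment (word-finally) is not met → [l].
/u/ — not in any rule's target class → [u].
/b/ meets the environment for rule 3 (word-finally) → [p].

[bobluɡbaɾelup]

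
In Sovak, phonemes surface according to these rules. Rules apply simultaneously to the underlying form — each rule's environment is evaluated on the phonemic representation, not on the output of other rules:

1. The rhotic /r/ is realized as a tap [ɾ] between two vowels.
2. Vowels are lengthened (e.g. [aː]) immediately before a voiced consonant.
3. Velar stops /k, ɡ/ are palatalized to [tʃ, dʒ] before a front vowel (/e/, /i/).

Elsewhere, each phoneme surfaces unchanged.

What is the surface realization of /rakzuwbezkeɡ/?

[rakzuːwbeːztʃeːɡ]

/r/ (word-initial): rule 1 targets it, but not between two vowels → unchanged [r].
/a/ — between /r/ and /k/; rule 2 does not apply here → [a].
/k/ (between /a/ and /z/) is in the target of rule 3 but the environment (before a front vowel) is not met → [k].
Rule 2 applies to /u/ (between /z/ and /w/: before a voiced consonant) → [uː].
/e/ (between /b/ and /z/) occurs before a voiced consonant → [eː] by rule 2.
Rule 3 applies to /k/ (between /z/ and /e/: before a front vowel) → [tʃ].
/e/ — between /k/ and /ɡ/, before a voiced consonant — surfaces as [eː] (rule 2).
/ɡ/ (word-final): rule 3 targets it, but not before a front vowel → unchanged [ɡ].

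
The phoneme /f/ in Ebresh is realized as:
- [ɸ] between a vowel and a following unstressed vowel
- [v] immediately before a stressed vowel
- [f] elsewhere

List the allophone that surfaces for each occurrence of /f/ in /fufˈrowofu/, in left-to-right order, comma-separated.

[f], [f], [ɸ]

Occurrence 1 (position 1): no conditioning environment matches → elsewhere allophone [f].
Occurrence 2 (position 3): no conditioning environment matches → elsewhere allophone [f].
Occurrence 3 (position 8): between a vowel and a following unstressed vowel → [ɸ].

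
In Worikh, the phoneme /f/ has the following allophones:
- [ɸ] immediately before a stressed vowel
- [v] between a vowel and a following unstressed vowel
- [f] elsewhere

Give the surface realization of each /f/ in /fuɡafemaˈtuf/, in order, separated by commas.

Occurrence 1 (position 1): no conditioning environment matches → elsewhere allophone [f].
Occurrence 2 (position 5): between a vowel and a following unstressed vowel → [v].
Occurrence 3 (position 11): no conditioning environment matches → elsewhere allophone [f].

[f], [v], [f]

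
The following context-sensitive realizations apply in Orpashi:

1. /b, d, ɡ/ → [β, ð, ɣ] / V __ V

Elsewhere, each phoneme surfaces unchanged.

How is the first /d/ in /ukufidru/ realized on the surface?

[d]

/d/ (between /i/ and /r/) is in the target of rule 1 but the environment (between two vowels) is not met → [d].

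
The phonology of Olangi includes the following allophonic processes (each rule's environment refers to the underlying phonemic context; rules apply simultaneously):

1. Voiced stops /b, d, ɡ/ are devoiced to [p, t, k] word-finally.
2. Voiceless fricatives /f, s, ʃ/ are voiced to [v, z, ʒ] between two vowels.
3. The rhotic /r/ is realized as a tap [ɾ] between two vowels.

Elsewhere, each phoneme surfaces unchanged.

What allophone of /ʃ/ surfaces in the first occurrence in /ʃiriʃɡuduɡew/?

[ʃ]

/ʃ/ (word-initial) is in the target of rule 2 but the environment (between two vowels) is not met → [ʃ].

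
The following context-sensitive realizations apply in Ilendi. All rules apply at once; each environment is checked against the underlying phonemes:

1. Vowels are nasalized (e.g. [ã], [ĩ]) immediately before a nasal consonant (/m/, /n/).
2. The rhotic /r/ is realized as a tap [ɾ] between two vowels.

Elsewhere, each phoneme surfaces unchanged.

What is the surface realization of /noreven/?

/n/ — not in any rule's target class → [n].
/o/ (between /n/ and /r/) fails the environment for rule 1, so it stays [o].
/r/ — between /o/ and /e/, between two vowels — surfaces as [ɾ] (rule 2).
/e/ (between /r/ and /v/): rule 1 targets it, but not before a nasal consonant → unchanged [e].
/v/ (between /e/ and /e/): no rule targets it → [v].
/e/ (between /v/ and /n/): before a nasal consonant, so rule 1 applies → [ẽ].
/n/ (word-final) is unaffected → [n].

[noɾevẽn]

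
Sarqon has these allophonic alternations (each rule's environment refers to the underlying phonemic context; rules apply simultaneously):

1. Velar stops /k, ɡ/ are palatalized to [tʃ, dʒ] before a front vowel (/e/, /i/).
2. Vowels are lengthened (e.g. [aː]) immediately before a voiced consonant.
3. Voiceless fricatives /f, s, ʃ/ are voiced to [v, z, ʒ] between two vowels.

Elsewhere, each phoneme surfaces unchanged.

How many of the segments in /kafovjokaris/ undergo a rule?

3

Segments that undergo a rule: /f/ → [v] (rule 3); /o/ → [oː] (rule 2); /a/ → [aː] (rule 2).
All other segments surface unchanged.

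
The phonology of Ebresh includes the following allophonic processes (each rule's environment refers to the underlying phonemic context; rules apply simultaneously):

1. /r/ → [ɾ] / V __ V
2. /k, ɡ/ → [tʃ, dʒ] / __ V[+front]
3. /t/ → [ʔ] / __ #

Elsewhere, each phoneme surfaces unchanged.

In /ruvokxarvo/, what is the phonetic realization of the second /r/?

/r/ (between /a/ and /v/): rule 1 targets it, but not between two vowels → unchanged [r].

[r]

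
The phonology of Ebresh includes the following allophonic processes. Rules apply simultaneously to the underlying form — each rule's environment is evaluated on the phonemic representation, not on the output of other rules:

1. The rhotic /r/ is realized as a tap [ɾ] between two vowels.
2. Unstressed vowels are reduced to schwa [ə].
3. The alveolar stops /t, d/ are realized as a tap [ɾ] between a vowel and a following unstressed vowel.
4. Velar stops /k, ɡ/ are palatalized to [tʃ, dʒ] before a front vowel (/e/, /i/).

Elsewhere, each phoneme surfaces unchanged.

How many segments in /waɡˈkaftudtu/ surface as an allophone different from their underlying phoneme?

Segments that undergo a rule: /a/ → [ə] (rule 2); /u/ → [ə] (rule 2); /u/ → [ə] (rule 2).
All other segments surface unchanged.

3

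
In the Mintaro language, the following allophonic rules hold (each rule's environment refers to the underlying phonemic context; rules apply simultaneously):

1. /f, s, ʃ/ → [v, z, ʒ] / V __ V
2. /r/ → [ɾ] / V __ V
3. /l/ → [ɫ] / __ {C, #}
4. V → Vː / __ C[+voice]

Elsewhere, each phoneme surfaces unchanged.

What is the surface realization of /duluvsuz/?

[duːluːvsuːz]

/d/ stays [d].
Rule 4 applies to /u/ (between /d/ and /l/: before a voiced consonant) → [uː].
/l/ — between /u/ and /u/; rule 3 does not apply here → [l].
Rule 4 applies to /u/ (between /l/ and /v/: before a voiced consonant) → [uː].
/v/ (between /u/ and /s/): no rule targets it → [v].
/s/ — between /v/ and /u/; rule 1 does not apply here → [s].
/u/ — between /s/ and /z/, before a voiced consonant — surfaces as [uː] (rule 4).
/z/ stays [z].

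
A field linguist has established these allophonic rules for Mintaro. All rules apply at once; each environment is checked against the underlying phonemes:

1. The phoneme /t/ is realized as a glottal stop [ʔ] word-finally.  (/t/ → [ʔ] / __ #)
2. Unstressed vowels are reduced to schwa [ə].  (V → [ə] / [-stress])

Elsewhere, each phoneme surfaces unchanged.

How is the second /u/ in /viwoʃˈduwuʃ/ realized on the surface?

[ə]

/u/ meets the environment for rule 2 (in an unstressed syllable) → [ə].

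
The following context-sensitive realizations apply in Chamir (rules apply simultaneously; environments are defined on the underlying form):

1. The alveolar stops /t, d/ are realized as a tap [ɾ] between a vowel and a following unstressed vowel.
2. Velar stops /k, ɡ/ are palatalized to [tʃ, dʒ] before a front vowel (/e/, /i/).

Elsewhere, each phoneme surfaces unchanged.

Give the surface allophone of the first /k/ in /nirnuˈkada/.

/k/ (between /u/ and /a/): rule 2 targets it, but not before a front vowel → unchanged [k].

[k]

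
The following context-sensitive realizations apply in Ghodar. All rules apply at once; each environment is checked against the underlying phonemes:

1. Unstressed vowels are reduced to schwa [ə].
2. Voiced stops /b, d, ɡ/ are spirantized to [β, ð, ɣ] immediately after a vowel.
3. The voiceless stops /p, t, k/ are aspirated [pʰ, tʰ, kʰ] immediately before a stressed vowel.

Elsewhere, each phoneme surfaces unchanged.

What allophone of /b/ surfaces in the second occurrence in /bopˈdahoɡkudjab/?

[β]

/b/ (word-final): immediately after a vowel, so rule 2 applies → [β].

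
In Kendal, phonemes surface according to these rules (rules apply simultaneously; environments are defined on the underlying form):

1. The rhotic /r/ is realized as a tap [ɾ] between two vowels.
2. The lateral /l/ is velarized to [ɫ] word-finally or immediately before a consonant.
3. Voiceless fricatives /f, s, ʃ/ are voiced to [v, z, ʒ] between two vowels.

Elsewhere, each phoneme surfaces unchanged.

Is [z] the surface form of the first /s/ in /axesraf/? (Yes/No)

No

/s/ (between /e/ and /r/) is in the target of rule 3 but the environment (between two vowels) is not met → [s].
The actual realization is [s], not [z].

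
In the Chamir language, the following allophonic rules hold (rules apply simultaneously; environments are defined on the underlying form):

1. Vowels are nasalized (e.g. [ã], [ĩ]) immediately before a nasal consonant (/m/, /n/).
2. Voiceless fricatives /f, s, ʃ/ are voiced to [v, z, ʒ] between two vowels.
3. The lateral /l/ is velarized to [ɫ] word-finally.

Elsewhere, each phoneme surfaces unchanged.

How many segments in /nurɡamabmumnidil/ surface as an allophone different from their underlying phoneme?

3

Segments that undergo a rule: /a/ → [ã] (rule 1); /u/ → [ũ] (rule 1); /l/ → [ɫ] (rule 3).
All other segments surface unchanged.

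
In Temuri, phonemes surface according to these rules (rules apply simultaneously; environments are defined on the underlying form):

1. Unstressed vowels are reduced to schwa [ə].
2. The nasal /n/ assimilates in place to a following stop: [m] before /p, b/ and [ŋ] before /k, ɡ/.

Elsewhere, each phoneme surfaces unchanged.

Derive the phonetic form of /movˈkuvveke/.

[məvˈkuvvəkə]

/m/ (word-initial): no rule targets it → [m].
/o/ (between /m/ and /v/) occurs in an unstressed syllable → [ə] by rule 1.
/v/ (between /o/ and /k/): no rule targets it → [v].
/k/ stays [k].
/u/ (between /k/ and /v/): rule 1 targets it, but not in an unstressed syllable → unchanged [u].
/v/ (between /u/ and /v/): no rule targets it → [v].
/v/ stays [v].
/e/ meets the environment for rule 1 (in an unstressed syllable) → [ə].
/k/ stays [k].
Rule 1 applies to /e/ (word-final: in an unstressed syllable) → [ə].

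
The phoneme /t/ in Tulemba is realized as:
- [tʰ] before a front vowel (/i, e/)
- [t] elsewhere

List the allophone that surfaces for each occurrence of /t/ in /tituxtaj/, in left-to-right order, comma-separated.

[tʰ], [t], [t]

Occurrence 1 (position 1): before a front vowel (/i, e/) → [tʰ].
Occurrence 2 (position 3): no conditioning environment matches → elsewhere allophone [t].
Occurrence 3 (position 6): no conditioning environment matches → elsewhere allophone [t].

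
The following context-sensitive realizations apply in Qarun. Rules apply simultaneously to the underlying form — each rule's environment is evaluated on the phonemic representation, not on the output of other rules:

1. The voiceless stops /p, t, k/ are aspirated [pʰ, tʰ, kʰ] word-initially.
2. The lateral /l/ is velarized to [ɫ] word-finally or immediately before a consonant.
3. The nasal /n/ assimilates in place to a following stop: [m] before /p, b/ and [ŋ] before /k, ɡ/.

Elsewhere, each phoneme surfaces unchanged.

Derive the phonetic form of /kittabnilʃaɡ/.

/k/ meets the environment for rule 1 (word-initially) → [kʰ].
/i/ stays [i].
/t/ (between /i/ and /t/): rule 1 targets it, but not word-initially → unchanged [t].
/t/ (between /t/ and /a/) is in the target of rule 1 but the environment (word-initially) is not met → [t].
/a/ — not in any rule's target class → [a].
/b/ (between /a/ and /n/): no rule targets it → [b].
/n/ (between /b/ and /i/) is in the target of rule 3 but the environment (before a labial or velar stop) is not met → [n].
/i/ (between /n/ and /l/): no rule targets it → [i].
Rule 2 applies to /l/ (between /i/ and /ʃ/: word-finally or immediately before a consonant) → [ɫ].
/ʃ/ — not in any rule's target class → [ʃ].
/a/ (between /ʃ/ and /ɡ/): no rule targets it → [a].
/ɡ/ (word-final): no rule targets it → [ɡ].

[kʰittabniɫʃaɡ]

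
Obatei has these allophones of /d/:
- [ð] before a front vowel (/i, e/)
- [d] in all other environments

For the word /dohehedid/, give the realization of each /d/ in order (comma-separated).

[d], [ð], [d]

Occurrence 1 (position 1): no conditioning environment matches → elsewhere allophone [d].
Occurrence 2 (position 7): before a front vowel (/i, e/) → [ð].
Occurrence 3 (position 9): no conditioning environment matches → elsewhere allophone [d].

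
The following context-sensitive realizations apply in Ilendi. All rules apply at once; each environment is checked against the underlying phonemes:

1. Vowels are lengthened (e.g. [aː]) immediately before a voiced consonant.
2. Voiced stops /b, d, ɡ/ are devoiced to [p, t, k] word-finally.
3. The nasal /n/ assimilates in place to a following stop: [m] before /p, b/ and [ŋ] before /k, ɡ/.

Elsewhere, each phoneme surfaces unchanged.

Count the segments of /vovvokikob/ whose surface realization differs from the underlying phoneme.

3

Segments that undergo a rule: /o/ → [oː] (rule 1); /o/ → [oː] (rule 1); /b/ → [p] (rule 2).
All other segments surface unchanged.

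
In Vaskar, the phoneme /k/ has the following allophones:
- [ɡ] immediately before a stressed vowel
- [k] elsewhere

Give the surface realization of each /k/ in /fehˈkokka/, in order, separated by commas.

[ɡ], [k], [k]

Occurrence 1 (position 4): immediately before a stressed vowel → [ɡ].
Occurrence 2 (position 6): no conditioning environment matches → elsewhere allophone [k].
Occurrence 3 (position 7): no conditioning environment matches → elsewhere allophone [k].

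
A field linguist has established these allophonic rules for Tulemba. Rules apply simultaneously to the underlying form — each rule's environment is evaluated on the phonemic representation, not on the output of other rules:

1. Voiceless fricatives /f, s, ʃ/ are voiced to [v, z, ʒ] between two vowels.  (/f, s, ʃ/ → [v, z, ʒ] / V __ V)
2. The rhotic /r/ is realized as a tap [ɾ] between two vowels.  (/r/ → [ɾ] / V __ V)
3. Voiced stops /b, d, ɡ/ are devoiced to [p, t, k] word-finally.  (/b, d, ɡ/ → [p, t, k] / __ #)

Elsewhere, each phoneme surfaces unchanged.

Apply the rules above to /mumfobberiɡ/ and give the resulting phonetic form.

[mumfobbeɾik]

/m/ (word-initial) is unaffected → [m].
/u/ (between /m/ and /m/): no rule targets it → [u].
/m/ stays [m].
/f/ (between /m/ and /o/) fails the environment for rule 1, so it stays [f].
/o/ — not in any rule's target class → [o].
/b/ — between /o/ and /b/; rule 3 does not apply here → [b].
/b/ (between /b/ and /e/) is in the target of rule 3 but the environment (word-finally) is not met → [b].
/e/ (between /b/ and /r/) is unaffected → [e].
/r/ — between /e/ and /i/, between two vowels — surfaces as [ɾ] (rule 2).
/i/ — not in any rule's target class → [i].
Rule 3 applies to /ɡ/ (word-final: word-finally) → [k].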